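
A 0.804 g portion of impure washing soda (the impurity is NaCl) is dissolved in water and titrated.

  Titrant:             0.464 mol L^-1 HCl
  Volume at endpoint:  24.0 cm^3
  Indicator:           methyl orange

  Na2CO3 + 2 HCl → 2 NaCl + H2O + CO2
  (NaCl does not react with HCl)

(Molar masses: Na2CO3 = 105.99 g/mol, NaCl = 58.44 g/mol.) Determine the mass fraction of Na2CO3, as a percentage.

73.4 %

n(HCl) = 0.0240 × 0.464 = 0.0111 mol
Let x = n(Na2CO3), y = n(NaCl).
Titrant: 2x = 0.0111;  mass: 105.99x + 58.44y = 0.804
Solving, x = 5.57 × 10^-3 mol, y = 3.66 × 10^-3 mol
mass of Na2CO3 = 5.57 × 10^-3 × 105.99 = 0.590 g
% Na2CO3 = 0.590 / 0.804 × 100 = 73.4 %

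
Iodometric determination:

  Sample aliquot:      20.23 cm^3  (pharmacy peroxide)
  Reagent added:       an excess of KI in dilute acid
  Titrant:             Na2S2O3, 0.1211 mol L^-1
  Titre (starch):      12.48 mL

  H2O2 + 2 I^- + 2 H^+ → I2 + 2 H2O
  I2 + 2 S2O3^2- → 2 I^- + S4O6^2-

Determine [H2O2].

n(S2O3^2-) = 0.01248 × 0.1211 = 1.511 × 10^-3 mol
n(I2) = n(S2O3^2-)/2 = 7.557 × 10^-4 mol
n(H2O2) in the aliquot = 7.557 × 10^-4 mol (1:1 ratio)
[H2O2] = 7.557 × 10^-4 / 0.02023 = 0.03735 mol/L

0.03735 mol/L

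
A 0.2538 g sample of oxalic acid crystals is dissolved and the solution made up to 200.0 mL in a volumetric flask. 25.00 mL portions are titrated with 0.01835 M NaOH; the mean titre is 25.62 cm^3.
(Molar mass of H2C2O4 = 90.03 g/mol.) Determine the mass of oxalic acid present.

0.1693 g

H2C2O4 + 2 NaOH → Na2C2O4 + 2 H2O
n(NaOH) per titration = 0.02562 × 0.01835 = 4.701 × 10^-4 mol
From the 1:2 ratio, n(H2C2O4) in each aliquot = 1/2 × 4.701 × 10^-4 = 2.351 × 10^-4 mol
n(H2C2O4) in the whole flask = 2.351 × 10^-4 × 200.0/25.00 = 1.881 × 10^-3 mol
mass of H2C2O4 = 1.881 × 10^-3 × 90.03 = 0.1693 g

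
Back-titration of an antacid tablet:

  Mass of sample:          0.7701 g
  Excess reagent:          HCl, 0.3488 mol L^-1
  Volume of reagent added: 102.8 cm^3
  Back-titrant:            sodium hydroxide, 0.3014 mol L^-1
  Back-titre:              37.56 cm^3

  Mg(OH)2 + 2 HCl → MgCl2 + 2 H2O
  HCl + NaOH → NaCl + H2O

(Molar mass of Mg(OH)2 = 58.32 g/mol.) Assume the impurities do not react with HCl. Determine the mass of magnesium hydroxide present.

n(HCl) added = 0.1028 × 0.3488 = 0.03586 mol
n(NaOH) used in back-titration = 0.03756 × 0.3014 = 0.01132 mol
n(HCl) left over = 0.01132 mol (1:1 ratio)
n(HCl) consumed by analyte = 0.03586 − 0.01132 = 0.02454 mol
From the 1:2 ratio, n(Mg(OH)2) = 1/2 × 0.02454 = 0.01227 mol
mass of Mg(OH)2 = 0.01227 × 58.32 = 0.7155 g

0.7155 g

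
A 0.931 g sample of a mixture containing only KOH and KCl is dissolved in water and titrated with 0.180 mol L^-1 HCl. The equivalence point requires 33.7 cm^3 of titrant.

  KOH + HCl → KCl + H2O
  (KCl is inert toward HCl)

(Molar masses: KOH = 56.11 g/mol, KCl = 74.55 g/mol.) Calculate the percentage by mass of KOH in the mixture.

36.6 %

n(HCl) = 0.0337 × 0.180 = 6.07 × 10^-3 mol
Let x = n(KOH), y = n(KCl).
Titrant: 1x = 6.07 × 10^-3;  mass: 56.11x + 74.55y = 0.931
Solving, x = 6.07 × 10^-3 mol, y = 7.92 × 10^-3 mol
mass of KOH = 6.07 × 10^-3 × 56.11 = 0.340 g
% KOH = 0.340 / 0.931 × 100 = 36.6 %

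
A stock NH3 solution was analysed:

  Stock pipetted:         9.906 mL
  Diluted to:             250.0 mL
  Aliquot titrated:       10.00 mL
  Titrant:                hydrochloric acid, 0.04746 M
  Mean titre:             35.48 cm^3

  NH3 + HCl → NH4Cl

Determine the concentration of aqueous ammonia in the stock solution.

n(HCl) = 0.03548 × 0.04746 = 1.684 × 10^-3 mol
n(NH3) in the aliquot = 1.684 × 10^-3 mol (1:1 ratio)
[NH3]_dilute = 1.684 × 10^-3 / 0.01000 = 0.1684 mol/L
Dilution factor = 250.0 / 9.906 = 25.24
[NH3]_stock = 0.1684 × 25.24 = 4.250 mol/L

4.250 M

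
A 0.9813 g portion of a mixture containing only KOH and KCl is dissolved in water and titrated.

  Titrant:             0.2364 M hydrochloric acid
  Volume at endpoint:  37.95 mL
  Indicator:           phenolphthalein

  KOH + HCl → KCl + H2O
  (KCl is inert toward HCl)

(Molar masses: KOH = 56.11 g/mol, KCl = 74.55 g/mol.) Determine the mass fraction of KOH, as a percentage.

51.30 %

n(HCl) = 0.03795 × 0.2364 = 8.971 × 10^-3 mol
Let x = n(KOH), y = n(KCl).
Titrant: 1x = 8.971 × 10^-3;  mass: 56.11x + 74.55y = 0.9813
Solving, x = 8.971 × 10^-3 mol, y = 6.411 × 10^-3 mol
mass of KOH = 8.971 × 10^-3 × 56.11 = 0.5034 g
% KOH = 0.5034 / 0.9813 × 100 = 51.30 %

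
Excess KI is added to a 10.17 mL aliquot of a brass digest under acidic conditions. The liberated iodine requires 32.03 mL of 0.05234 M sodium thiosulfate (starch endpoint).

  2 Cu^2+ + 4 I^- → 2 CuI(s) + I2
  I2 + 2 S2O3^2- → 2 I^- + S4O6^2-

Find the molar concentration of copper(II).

0.1648 M

n(S2O3^2-) = 0.03203 × 0.05234 = 1.676 × 10^-3 mol
n(I2) = n(S2O3^2-)/2 = 8.382 × 10^-4 mol
From the 2:1 ratio, n(Cu2+) in the aliquot = 2/1 × 8.382 × 10^-4 = 1.676 × 10^-3 mol
[Cu2+] = 1.676 × 10^-3 / 0.01017 = 0.1648 mol/L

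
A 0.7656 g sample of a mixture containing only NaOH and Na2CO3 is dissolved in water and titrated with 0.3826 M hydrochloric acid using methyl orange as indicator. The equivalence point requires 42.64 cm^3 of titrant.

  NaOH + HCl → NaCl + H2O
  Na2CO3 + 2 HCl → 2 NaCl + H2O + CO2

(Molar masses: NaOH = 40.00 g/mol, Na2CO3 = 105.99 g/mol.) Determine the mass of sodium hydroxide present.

n(HCl) = 0.04264 × 0.3826 = 0.01631 mol
Let x = n(NaOH), y = n(Na2CO3).
Titrant: 1x + 2y = 0.01631;  mass: 40.00x + 105.99y = 0.7656
Solving, x = 7.616 × 10^-3 mol, y = 4.349 × 10^-3 mol
mass of NaOH = 7.616 × 10^-3 × 40.00 = 0.3046 g

0.3046 g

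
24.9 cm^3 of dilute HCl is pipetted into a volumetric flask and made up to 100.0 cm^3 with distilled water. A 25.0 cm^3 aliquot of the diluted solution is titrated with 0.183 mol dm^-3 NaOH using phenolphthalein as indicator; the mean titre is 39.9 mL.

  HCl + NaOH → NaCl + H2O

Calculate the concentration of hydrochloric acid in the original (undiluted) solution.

1.17 mol/L

n(NaOH) = 0.0399 × 0.183 = 7.30 × 10^-3 mol
n(HCl) in the aliquot = 7.30 × 10^-3 mol (1:1 ratio)
[HCl]_dilute = 7.30 × 10^-3 / 0.0250 = 0.292 mol/L
Dilution factor = 100.0 / 24.9 = 4.016
[HCl]_stock = 0.292 × 4.016 = 1.17 mol/L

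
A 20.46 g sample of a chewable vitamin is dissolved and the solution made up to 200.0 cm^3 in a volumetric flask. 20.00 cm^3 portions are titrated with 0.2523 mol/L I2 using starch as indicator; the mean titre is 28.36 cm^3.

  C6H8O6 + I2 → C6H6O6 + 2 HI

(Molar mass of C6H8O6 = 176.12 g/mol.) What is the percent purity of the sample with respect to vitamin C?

n(I2) per titration = 0.02836 × 0.2523 = 7.155 × 10^-3 mol
n(C6H8O6) in each aliquot = 7.155 × 10^-3 mol (1:1 ratio)
n(C6H8O6) in the whole flask = 7.155 × 10^-3 × 200.0/20.00 = 0.07155 mol
mass of C6H8O6 = 0.07155 × 176.12 = 12.60 g
% C6H8O6 = 12.60 / 20.46 × 100 = 61.59 %

61.59 %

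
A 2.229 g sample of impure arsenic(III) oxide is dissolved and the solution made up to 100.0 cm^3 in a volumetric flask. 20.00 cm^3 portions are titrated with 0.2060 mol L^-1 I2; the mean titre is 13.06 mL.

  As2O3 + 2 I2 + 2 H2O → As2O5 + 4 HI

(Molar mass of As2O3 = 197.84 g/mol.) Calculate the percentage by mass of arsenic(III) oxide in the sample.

n(I2) per titration = 0.01306 × 0.2060 = 2.690 × 10^-3 mol
From the 1:2 ratio, n(As2O3) in each aliquot = 1/2 × 2.690 × 10^-3 = 1.345 × 10^-3 mol
n(As2O3) in the whole flask = 1.345 × 10^-3 × 100.0/20.00 = 6.726 × 10^-3 mol
mass of As2O3 = 6.726 × 10^-3 × 197.84 = 1.331 g
% As2O3 = 1.331 / 2.229 × 100 = 59.70 %

59.70 %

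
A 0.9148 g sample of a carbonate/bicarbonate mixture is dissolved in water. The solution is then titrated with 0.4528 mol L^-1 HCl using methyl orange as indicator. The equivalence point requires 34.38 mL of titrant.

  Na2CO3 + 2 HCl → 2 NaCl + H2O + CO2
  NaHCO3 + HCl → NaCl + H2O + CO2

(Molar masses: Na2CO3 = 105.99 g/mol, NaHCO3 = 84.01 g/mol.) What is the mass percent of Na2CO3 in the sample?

n(HCl) = 0.03438 × 0.4528 = 0.01557 mol
Let x = n(Na2CO3), y = n(NaHCO3).
Titrant: 2x + 1y = 0.01557;  mass: 105.99x + 84.01y = 0.9148
Solving, x = 6.336 × 10^-3 mol, y = 2.896 × 10^-3 mol
mass of Na2CO3 = 6.336 × 10^-3 × 105.99 = 0.6715 g
% Na2CO3 = 0.6715 / 0.9148 × 100 = 73.41 %

73.41 %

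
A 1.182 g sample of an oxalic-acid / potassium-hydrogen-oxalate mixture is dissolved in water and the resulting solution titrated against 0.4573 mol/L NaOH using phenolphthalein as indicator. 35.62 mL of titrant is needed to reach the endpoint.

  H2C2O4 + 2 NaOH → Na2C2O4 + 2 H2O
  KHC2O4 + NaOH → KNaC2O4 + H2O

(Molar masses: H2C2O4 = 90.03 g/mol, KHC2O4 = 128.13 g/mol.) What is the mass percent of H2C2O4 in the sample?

n(NaOH) = 0.03562 × 0.4573 = 0.01629 mol
Let x = n(H2C2O4), y = n(KHC2O4).
Titrant: 2x + 1y = 0.01629;  mass: 90.03x + 128.13y = 1.182
Solving, x = 5.445 × 10^-3 mol, y = 5.399 × 10^-3 mol
mass of H2C2O4 = 5.445 × 10^-3 × 90.03 = 0.4902 g
% H2C2O4 = 0.4902 / 1.182 × 100 = 41.47 %

41.47 %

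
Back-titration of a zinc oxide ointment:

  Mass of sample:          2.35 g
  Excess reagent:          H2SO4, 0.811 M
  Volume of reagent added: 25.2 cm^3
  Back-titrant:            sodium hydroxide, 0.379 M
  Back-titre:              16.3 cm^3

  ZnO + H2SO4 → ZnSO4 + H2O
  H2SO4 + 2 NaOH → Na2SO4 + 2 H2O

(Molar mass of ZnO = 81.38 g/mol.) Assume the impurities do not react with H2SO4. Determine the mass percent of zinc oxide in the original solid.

60.1 %

n(H2SO4) added = 0.0252 × 0.811 = 0.0204 mol
n(NaOH) used in back-titration = 0.0163 × 0.379 = 6.18 × 10^-3 mol
From the 1:2 ratio, n(H2SO4) left over = 1/2 × 6.18 × 10^-3 = 3.09 × 10^-3 mol
n(H2SO4) consumed by analyte = 0.0204 − 3.09 × 10^-3 = 0.0173 mol
n(ZnO) = 0.0173 mol (1:1 ratio)
mass of ZnO = 0.0173 × 81.38 = 1.41 g
% ZnO = 1.41 / 2.35 × 100 = 60.1 %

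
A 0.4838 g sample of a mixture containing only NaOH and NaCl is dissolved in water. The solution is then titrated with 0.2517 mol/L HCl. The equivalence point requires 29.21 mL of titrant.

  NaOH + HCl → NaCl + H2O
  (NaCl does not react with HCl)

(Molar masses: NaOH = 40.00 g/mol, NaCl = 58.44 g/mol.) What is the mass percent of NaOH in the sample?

60.79 %

n(HCl) = 0.02921 × 0.2517 = 7.352 × 10^-3 mol
Let x = n(NaOH), y = n(NaCl).
Titrant: 1x = 7.352 × 10^-3;  mass: 40.00x + 58.44y = 0.4838
Solving, x = 7.352 × 10^-3 mol, y = 3.246 × 10^-3 mol
mass of NaOH = 7.352 × 10^-3 × 40.00 = 0.2941 g
% NaOH = 0.2941 / 0.4838 × 100 = 60.79 %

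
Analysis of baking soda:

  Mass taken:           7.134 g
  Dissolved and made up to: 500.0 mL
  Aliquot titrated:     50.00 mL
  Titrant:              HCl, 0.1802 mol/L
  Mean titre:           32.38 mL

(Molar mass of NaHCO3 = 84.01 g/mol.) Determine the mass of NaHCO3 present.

4.902 g

NaHCO3 + HCl → NaCl + H2O + CO2
n(HCl) per titration = 0.03238 × 0.1802 = 5.835 × 10^-3 mol
n(NaHCO3) in each aliquot = 5.835 × 10^-3 mol (1:1 ratio)
n(NaHCO3) in the whole flask = 5.835 × 10^-3 × 500.0/50.00 = 0.05835 mol
mass of NaHCO3 = 0.05835 × 84.01 = 4.902 g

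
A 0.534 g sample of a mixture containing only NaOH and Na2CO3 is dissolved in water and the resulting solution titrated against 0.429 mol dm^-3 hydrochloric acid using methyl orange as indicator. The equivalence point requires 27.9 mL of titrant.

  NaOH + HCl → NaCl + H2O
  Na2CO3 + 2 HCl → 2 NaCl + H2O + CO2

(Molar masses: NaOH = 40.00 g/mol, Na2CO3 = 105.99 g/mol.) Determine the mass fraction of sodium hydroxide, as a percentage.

57.8 %

n(HCl) = 0.0279 × 0.429 = 0.0120 mol
Let x = n(NaOH), y = n(Na2CO3).
Titrant: 1x + 2y = 0.0120;  mass: 40.00x + 105.99y = 0.534
Solving, x = 7.72 × 10^-3 mol, y = 2.13 × 10^-3 mol
mass of NaOH = 7.72 × 10^-3 × 40.00 = 0.309 g
% NaOH = 0.309 / 0.534 × 100 = 57.8 %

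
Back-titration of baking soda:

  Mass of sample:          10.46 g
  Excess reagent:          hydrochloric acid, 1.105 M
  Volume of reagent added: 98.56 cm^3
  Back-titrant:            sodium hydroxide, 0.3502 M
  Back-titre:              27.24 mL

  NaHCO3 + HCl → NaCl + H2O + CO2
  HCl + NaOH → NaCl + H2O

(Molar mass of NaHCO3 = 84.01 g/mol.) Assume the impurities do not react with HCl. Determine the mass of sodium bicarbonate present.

8.348 g

n(HCl) added = 0.09856 × 1.105 = 0.1089 mol
n(NaOH) used in back-titration = 0.02724 × 0.3502 = 9.539 × 10^-3 mol
n(HCl) left over = 9.539 × 10^-3 mol (1:1 ratio)
n(HCl) consumed by analyte = 0.1089 − 9.539 × 10^-3 = 0.09937 mol
n(NaHCO3) = 0.09937 mol (1:1 ratio)
mass of NaHCO3 = 0.09937 × 84.01 = 8.348 g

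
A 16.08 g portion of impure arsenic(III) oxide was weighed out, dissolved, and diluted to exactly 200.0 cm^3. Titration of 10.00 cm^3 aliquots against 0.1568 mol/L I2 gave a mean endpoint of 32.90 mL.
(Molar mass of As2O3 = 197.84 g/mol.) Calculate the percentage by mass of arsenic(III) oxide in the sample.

As2O3 + 2 I2 + 2 H2O → As2O5 + 4 HI
n(I2) per titration = 0.03290 × 0.1568 = 5.159 × 10^-3 mol
From the 1:2 ratio, n(As2O3) in each aliquot = 1/2 × 5.159 × 10^-3 = 2.579 × 10^-3 mol
n(As2O3) in the whole flask = 2.579 × 10^-3 × 200.0/10.00 = 0.05159 mol
mass of As2O3 = 0.05159 × 197.84 = 10.21 g
% As2O3 = 10.21 / 16.08 × 100 = 63.47 %

63.47 %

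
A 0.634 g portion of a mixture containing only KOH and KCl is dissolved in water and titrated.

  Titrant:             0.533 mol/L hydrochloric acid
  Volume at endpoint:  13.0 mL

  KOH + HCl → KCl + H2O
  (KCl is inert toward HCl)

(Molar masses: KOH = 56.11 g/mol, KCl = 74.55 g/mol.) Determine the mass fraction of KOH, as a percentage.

61.3 %

n(HCl) = 0.0130 × 0.533 = 6.93 × 10^-3 mol
Let x = n(KOH), y = n(KCl).
Titrant: 1x = 6.93 × 10^-3;  mass: 56.11x + 74.55y = 0.634
Solving, x = 6.93 × 10^-3 mol, y = 3.29 × 10^-3 mol
mass of KOH = 6.93 × 10^-3 × 56.11 = 0.389 g
% KOH = 0.389 / 0.634 × 100 = 61.3 %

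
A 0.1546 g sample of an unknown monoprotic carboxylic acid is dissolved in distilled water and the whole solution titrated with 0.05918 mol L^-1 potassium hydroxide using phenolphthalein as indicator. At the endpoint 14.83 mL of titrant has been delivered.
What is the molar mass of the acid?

176.2 g/mol

n(KOH) = 0.01483 L × 0.05918 mol/L = 8.776 × 10^-4 mol
n(HA) = 8.776 × 10^-4 mol (1:1 ratio)
M = m / n = 0.1546 g / 8.776 × 10^-4 mol = 176.2 g/mol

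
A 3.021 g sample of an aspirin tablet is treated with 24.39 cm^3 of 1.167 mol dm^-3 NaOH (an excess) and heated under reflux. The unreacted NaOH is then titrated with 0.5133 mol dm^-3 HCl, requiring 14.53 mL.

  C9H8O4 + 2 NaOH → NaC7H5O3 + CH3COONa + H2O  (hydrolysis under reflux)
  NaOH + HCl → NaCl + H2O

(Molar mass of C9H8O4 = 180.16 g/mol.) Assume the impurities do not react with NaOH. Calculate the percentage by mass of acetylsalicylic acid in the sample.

n(NaOH) added = 0.02439 × 1.167 = 0.02846 mol
n(HCl) used in back-titration = 0.01453 × 0.5133 = 7.458 × 10^-3 mol
n(NaOH) left over = 7.458 × 10^-3 mol (1:1 ratio)
n(NaOH) consumed by analyte = 0.02846 − 7.458 × 10^-3 = 0.02100 mol
From the 1:2 ratio, n(C9H8O4) = 1/2 × 0.02100 = 0.01050 mol
mass of C9H8O4 = 0.01050 × 180.16 = 1.892 g
% C9H8O4 = 1.892 / 3.021 × 100 = 62.63 %

62.63 %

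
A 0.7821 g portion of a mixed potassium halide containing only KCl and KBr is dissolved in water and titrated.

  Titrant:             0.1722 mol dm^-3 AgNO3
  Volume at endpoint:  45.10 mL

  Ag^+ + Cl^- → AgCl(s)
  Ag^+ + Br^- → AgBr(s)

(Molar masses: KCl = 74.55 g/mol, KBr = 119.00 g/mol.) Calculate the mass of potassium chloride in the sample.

0.2383 g

n(AgNO3) = 0.04510 × 0.1722 = 7.766 × 10^-3 mol
Let x = n(KCl), y = n(KBr).
Titrant: 1x + 1y = 7.766 × 10^-3;  mass: 74.55x + 119.00y = 0.7821
Solving, x = 3.196 × 10^-3 mol, y = 4.570 × 10^-3 mol
mass of KCl = 3.196 × 10^-3 × 74.55 = 0.2383 g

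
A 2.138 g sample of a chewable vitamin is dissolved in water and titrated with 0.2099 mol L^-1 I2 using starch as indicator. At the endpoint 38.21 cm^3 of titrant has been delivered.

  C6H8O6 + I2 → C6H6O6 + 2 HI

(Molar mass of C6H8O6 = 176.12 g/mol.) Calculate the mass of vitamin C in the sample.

n(I2) = 0.03821 L × 0.2099 mol/L = 8.020 × 10^-3 mol
n(C6H8O6) = 8.020 × 10^-3 mol (1:1 ratio)
mass of C6H8O6 = 8.020 × 10^-3 × 176.12 g/mol = 1.413 g

1.413 g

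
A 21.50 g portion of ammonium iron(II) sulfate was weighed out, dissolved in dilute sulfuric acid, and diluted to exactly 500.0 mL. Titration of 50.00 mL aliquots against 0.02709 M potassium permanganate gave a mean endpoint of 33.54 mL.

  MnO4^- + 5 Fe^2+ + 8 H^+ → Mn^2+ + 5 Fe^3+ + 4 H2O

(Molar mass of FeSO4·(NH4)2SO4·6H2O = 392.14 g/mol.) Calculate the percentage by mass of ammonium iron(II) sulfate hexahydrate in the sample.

n(KMnO4) per titration = 0.03354 × 0.02709 = 9.086 × 10^-4 mol
From the 5:1 ratio, n(FeSO4·(NH4)2SO4·6H2O) in each aliquot = 5/1 × 9.086 × 10^-4 = 4.543 × 10^-3 mol
n(FeSO4·(NH4)2SO4·6H2O) in the whole flask = 4.543 × 10^-3 × 500.0/50.00 = 0.04543 mol
mass of FeSO4·(NH4)2SO4·6H2O = 0.04543 × 392.14 = 17.81 g
% FeSO4·(NH4)2SO4·6H2O = 17.81 / 21.50 × 100 = 82.86 %

82.86 %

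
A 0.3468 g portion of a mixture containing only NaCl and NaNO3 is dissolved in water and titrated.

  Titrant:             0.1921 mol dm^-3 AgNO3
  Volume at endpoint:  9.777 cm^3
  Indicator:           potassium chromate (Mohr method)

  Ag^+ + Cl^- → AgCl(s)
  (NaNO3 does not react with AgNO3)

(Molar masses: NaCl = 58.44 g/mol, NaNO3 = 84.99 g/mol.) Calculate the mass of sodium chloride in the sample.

n(AgNO3) = 0.009777 × 0.1921 = 1.878 × 10^-3 mol
Let x = n(NaCl), y = n(NaNO3).
Titrant: 1x = 1.878 × 10^-3;  mass: 58.44x + 84.99y = 0.3468
Solving, x = 1.878 × 10^-3 mol, y = 2.789 × 10^-3 mol
mass of NaCl = 1.878 × 10^-3 × 58.44 = 0.1098 g

0.1098 g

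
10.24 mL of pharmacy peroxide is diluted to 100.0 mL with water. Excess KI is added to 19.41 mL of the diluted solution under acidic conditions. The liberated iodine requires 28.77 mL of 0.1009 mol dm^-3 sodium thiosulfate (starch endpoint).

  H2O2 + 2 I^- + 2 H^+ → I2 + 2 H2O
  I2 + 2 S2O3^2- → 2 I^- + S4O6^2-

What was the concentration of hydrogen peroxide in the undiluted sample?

0.7303 mol/L

n(S2O3^2-) = 0.02877 × 0.1009 = 2.903 × 10^-3 mol
n(I2) = n(S2O3^2-)/2 = 1.451 × 10^-3 mol
n(H2O2) in the aliquot = 1.451 × 10^-3 mol (1:1 ratio)
[H2O2]_dilute = 1.451 × 10^-3 / 0.01941 = 0.07478 mol/L
[H2O2]_original = 0.07478 × 100.0/10.24 = 0.7303 mol/L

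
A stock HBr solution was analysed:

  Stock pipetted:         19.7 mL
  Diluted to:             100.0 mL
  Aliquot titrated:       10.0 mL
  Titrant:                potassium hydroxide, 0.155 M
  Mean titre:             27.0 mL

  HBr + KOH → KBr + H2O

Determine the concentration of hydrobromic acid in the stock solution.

2.12 M

n(KOH) = 0.0270 × 0.155 = 4.18 × 10^-3 mol
n(HBr) in the aliquot = 4.18 × 10^-3 mol (1:1 ratio)
[HBr]_dilute = 4.18 × 10^-3 / 0.0100 = 0.418 mol/L
Dilution factor = 100.0 / 19.7 = 5.076
[HBr]_stock = 0.418 × 5.076 = 2.12 mol/L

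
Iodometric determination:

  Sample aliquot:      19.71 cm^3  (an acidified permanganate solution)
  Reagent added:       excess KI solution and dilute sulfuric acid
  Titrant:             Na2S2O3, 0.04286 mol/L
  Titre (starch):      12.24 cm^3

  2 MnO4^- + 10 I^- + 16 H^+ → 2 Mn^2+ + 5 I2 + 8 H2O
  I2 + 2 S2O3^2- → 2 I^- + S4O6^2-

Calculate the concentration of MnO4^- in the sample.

n(S2O3^2-) = 0.01224 × 0.04286 = 5.246 × 10^-4 mol
n(I2) = n(S2O3^2-)/2 = 2.623 × 10^-4 mol
From the 2:5 ratio, n(MnO4^-) in the aliquot = 2/5 × 2.623 × 10^-4 = 1.049 × 10^-4 mol
[MnO4^-] = 1.049 × 10^-4 / 0.01971 = 0.005323 mol/L

0.005323 mol/L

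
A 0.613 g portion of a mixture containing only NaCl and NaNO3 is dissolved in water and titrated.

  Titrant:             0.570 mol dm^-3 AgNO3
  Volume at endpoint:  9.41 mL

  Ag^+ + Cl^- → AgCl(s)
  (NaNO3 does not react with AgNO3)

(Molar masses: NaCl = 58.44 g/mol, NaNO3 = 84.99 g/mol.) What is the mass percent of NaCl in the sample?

n(AgNO3) = 0.00941 × 0.570 = 5.36 × 10^-3 mol
Let x = n(NaCl), y = n(NaNO3).
Titrant: 1x = 5.36 × 10^-3;  mass: 58.44x + 84.99y = 0.613
Solving, x = 5.36 × 10^-3 mol, y = 3.52 × 10^-3 mol
mass of NaCl = 5.36 × 10^-3 × 58.44 = 0.313 g
% NaCl = 0.313 / 0.613 × 100 = 51.1 %

51.1 %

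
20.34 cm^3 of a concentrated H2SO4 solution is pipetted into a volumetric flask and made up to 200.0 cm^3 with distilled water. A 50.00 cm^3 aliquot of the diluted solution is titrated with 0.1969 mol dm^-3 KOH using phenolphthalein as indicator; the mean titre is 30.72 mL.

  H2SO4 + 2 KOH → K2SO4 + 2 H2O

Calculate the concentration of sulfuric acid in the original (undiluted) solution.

0.5948 mol/L

n(KOH) = 0.03072 × 0.1969 = 6.049 × 10^-3 mol
From the 1:2 ratio, n(H2SO4) in the aliquot = 1/2 × 6.049 × 10^-3 = 3.024 × 10^-3 mol
[H2SO4]_dilute = 3.024 × 10^-3 / 0.05000 = 0.06049 mol/L
Dilution factor = 200.0 / 20.34 = 9.833
[H2SO4]_stock = 0.06049 × 9.833 = 0.5948 mol/L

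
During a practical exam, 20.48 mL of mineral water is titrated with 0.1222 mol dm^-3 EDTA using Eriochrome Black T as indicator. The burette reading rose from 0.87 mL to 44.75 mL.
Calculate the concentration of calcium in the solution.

0.2618 mol/L

Ca^2+ + EDTA^4- → [Ca(EDTA)]^2-
n(EDTA) = 0.04388 L × 0.1222 mol/L = 5.362 × 10^-3 mol
n(Ca2+) = 5.362 × 10^-3 mol (1:1 mole ratio)
[Ca2+] = 5.362 × 10^-3 mol / 0.02048 L = 0.2618 mol/L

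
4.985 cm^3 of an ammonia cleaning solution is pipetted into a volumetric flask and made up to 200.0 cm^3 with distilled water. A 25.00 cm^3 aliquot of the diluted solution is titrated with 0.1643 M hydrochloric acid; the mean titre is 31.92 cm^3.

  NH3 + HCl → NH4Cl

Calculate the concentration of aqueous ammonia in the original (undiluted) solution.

8.416 M

n(HCl) = 0.03192 × 0.1643 = 5.244 × 10^-3 mol
n(NH3) in the aliquot = 5.244 × 10^-3 mol (1:1 ratio)
[NH3]_dilute = 5.244 × 10^-3 / 0.02500 = 0.2098 mol/L
Dilution factor = 200.0 / 4.985 = 40.12
[NH3]_stock = 0.2098 × 40.12 = 8.416 mol/L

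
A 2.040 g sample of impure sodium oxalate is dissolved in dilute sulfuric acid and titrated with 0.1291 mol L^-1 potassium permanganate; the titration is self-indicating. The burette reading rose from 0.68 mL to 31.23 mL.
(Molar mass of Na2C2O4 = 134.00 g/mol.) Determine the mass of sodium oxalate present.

2 MnO4^- + 5 C2O4^2- + 16 H^+ → 2 Mn^2+ + 10 CO2 + 8 H2O
n(KMnO4) = 0.03055 L × 0.1291 mol/L = 3.944 × 10^-3 mol
From the 5:2 ratio, n(Na2C2O4) = 5/2 × 3.944 × 10^-3 = 9.860 × 10^-3 mol
mass of Na2C2O4 = 9.860 × 10^-3 × 134.00 g/mol = 1.321 g

1.321 g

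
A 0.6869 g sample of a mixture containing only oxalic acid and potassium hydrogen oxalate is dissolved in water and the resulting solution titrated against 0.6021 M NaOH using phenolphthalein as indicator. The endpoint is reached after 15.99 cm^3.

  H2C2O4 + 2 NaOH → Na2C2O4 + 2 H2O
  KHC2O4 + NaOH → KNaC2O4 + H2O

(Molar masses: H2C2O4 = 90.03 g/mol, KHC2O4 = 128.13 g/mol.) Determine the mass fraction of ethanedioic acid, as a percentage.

n(NaOH) = 0.01599 × 0.6021 = 9.628 × 10^-3 mol
Let x = n(H2C2O4), y = n(KHC2O4).
Titrant: 2x + 1y = 9.628 × 10^-3;  mass: 90.03x + 128.13y = 0.6869
Solving, x = 3.289 × 10^-3 mol, y = 3.050 × 10^-3 mol
mass of H2C2O4 = 3.289 × 10^-3 × 90.03 = 0.2961 g
% H2C2O4 = 0.2961 / 0.6869 × 100 = 43.10 %

43.10 %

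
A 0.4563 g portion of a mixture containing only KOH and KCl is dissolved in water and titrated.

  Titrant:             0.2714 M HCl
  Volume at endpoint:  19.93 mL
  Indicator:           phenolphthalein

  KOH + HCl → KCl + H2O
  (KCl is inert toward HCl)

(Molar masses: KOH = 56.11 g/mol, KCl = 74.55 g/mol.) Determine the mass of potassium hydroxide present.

0.3035 g

n(HCl) = 0.01993 × 0.2714 = 5.409 × 10^-3 mol
Let x = n(KOH), y = n(KCl).
Titrant: 1x = 5.409 × 10^-3;  mass: 56.11x + 74.55y = 0.4563
Solving, x = 5.409 × 10^-3 mol, y = 2.050 × 10^-3 mol
mass of KOH = 5.409 × 10^-3 × 56.11 = 0.3035 g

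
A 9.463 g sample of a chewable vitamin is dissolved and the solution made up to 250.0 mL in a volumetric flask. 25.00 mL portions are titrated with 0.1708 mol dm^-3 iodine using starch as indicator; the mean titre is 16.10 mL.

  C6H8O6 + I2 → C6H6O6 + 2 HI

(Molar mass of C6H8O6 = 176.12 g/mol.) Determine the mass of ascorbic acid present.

4.843 g

n(I2) per titration = 0.01610 × 0.1708 = 2.750 × 10^-3 mol
n(C6H8O6) in each aliquot = 2.750 × 10^-3 mol (1:1 ratio)
n(C6H8O6) in the whole flask = 2.750 × 10^-3 × 250.0/25.00 = 0.02750 mol
mass of C6H8O6 = 0.02750 × 176.12 = 4.843 g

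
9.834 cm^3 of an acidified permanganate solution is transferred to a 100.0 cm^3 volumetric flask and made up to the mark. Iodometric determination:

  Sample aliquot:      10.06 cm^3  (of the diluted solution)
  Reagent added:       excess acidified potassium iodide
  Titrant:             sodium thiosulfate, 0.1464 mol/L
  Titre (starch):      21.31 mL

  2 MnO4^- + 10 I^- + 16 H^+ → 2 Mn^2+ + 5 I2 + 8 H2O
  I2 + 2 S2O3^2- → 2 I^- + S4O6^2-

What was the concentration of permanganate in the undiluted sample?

n(S2O3^2-) = 0.02131 × 0.1464 = 3.120 × 10^-3 mol
n(I2) = n(S2O3^2-)/2 = 1.560 × 10^-3 mol
From the 2:5 ratio, n(MnO4^-) in the aliquot = 2/5 × 1.560 × 10^-3 = 6.240 × 10^-4 mol
[MnO4^-]_dilute = 6.240 × 10^-4 / 0.01006 = 0.06202 mol/L
[MnO4^-]_original = 0.06202 × 100.0/9.834 = 0.6307 mol/L

0.6307 mol/L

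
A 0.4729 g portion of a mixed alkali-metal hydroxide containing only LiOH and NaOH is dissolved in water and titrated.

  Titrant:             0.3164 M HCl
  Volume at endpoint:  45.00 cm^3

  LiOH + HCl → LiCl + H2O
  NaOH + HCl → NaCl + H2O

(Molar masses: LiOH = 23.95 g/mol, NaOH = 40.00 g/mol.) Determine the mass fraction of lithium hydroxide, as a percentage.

30.49 %

n(HCl) = 0.04500 × 0.3164 = 0.01424 mol
Let x = n(LiOH), y = n(NaOH).
Titrant: 1x + 1y = 0.01424;  mass: 23.95x + 40.00y = 0.4729
Solving, x = 6.020 × 10^-3 mol, y = 8.218 × 10^-3 mol
mass of LiOH = 6.020 × 10^-3 × 23.95 = 0.1442 g
% LiOH = 0.1442 / 0.4729 × 100 = 30.49 %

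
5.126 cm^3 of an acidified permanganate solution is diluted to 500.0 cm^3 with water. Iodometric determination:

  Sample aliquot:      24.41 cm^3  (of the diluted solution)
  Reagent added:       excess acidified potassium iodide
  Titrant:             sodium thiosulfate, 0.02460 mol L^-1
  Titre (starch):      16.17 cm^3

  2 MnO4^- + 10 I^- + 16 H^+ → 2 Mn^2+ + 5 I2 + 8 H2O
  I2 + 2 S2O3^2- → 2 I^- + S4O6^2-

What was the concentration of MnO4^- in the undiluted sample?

0.3179 mol/L

n(S2O3^2-) = 0.01617 × 0.02460 = 3.978 × 10^-4 mol
n(I2) = n(S2O3^2-)/2 = 1.989 × 10^-4 mol
From the 2:5 ratio, n(MnO4^-) in the aliquot = 2/5 × 1.989 × 10^-4 = 7.956 × 10^-5 mol
[MnO4^-]_dilute = 7.956 × 10^-5 / 0.02441 = 0.003259 mol/L
[MnO4^-]_original = 0.003259 × 500.0/5.126 = 0.3179 mol/L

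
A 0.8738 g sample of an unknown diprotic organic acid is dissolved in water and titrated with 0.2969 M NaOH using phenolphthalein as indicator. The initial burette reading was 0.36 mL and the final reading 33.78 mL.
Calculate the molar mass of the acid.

176.1 g/mol

n(NaOH) = 0.03342 L × 0.2969 mol/L = 9.922 × 10^-3 mol
From the 1:2 ratio, n(H2A) = 1/2 × 9.922 × 10^-3 = 4.961 × 10^-3 mol
M = m / n = 0.8738 g / 4.961 × 10^-3 mol = 176.1 g/mol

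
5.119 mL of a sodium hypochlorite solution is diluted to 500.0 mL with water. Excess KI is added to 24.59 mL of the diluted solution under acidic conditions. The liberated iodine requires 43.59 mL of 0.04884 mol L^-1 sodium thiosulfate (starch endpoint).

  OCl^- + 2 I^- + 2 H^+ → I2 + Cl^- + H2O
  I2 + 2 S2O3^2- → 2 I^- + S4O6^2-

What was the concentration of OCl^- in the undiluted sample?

4.228 mol/L

n(S2O3^2-) = 0.04359 × 0.04884 = 2.129 × 10^-3 mol
n(I2) = n(S2O3^2-)/2 = 1.064 × 10^-3 mol
n(OCl^-) in the aliquot = 1.064 × 10^-3 mol (1:1 ratio)
[OCl^-]_dilute = 1.064 × 10^-3 / 0.02459 = 0.04329 mol/L
[OCl^-]_original = 0.04329 × 500.0/5.119 = 4.228 mol/L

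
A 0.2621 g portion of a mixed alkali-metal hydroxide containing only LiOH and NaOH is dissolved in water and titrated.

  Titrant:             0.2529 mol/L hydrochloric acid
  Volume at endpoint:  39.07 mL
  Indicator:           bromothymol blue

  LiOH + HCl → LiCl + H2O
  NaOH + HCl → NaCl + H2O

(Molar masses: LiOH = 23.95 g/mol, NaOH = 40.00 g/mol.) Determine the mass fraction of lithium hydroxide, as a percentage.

75.80 %

n(HCl) = 0.03907 × 0.2529 = 9.881 × 10^-3 mol
Let x = n(LiOH), y = n(NaOH).
Titrant: 1x + 1y = 9.881 × 10^-3;  mass: 23.95x + 40.00y = 0.2621
Solving, x = 8.295 × 10^-3 mol, y = 1.586 × 10^-3 mol
mass of LiOH = 8.295 × 10^-3 × 23.95 = 0.1987 g
% LiOH = 0.1987 / 0.2621 × 100 = 75.80 %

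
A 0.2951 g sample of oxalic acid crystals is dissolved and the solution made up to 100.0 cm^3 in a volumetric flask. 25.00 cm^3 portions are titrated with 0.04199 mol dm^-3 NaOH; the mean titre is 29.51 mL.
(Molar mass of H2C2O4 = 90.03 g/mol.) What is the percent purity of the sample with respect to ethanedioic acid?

H2C2O4 + 2 NaOH → Na2C2O4 + 2 H2O
n(NaOH) per titration = 0.02951 × 0.04199 = 1.239 × 10^-3 mol
From the 1:2 ratio, n(H2C2O4) in each aliquot = 1/2 × 1.239 × 10^-3 = 6.196 × 10^-4 mol
n(H2C2O4) in the whole flask = 6.196 × 10^-4 × 100.0/25.00 = 2.478 × 10^-3 mol
mass of H2C2O4 = 2.478 × 10^-3 × 90.03 = 0.2231 g
% H2C2O4 = 0.2231 / 0.2951 × 100 = 75.61 %

75.61 %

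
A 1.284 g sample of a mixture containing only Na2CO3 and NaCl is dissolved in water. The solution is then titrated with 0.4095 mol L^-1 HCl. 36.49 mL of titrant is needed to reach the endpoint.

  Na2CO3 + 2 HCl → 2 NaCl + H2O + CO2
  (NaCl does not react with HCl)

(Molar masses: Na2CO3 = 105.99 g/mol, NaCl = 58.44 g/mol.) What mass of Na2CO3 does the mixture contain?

n(HCl) = 0.03649 × 0.4095 = 0.01494 mol
Let x = n(Na2CO3), y = n(NaCl).
Titrant: 2x = 0.01494;  mass: 105.99x + 58.44y = 1.284
Solving, x = 7.471 × 10^-3 mol, y = 8.421 × 10^-3 mol
mass of Na2CO3 = 7.471 × 10^-3 × 105.99 = 0.7919 g

0.7919 g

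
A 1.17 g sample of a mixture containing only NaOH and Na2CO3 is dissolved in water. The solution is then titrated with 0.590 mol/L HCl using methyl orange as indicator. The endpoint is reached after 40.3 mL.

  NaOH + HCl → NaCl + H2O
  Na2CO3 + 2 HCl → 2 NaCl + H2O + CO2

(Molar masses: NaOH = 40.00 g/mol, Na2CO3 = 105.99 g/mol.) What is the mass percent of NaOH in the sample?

23.7 %

n(HCl) = 0.0403 × 0.590 = 0.0238 mol
Let x = n(NaOH), y = n(Na2CO3).
Titrant: 1x + 2y = 0.0238;  mass: 40.00x + 105.99y = 1.17
Solving, x = 6.93 × 10^-3 mol, y = 8.42 × 10^-3 mol
mass of NaOH = 6.93 × 10^-3 × 40.00 = 0.277 g
% NaOH = 0.277 / 1.17 × 100 = 23.7 %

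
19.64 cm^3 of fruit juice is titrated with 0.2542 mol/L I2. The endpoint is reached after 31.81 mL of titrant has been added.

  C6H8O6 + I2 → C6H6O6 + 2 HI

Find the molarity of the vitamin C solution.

n(I2) = 0.03181 L × 0.2542 mol/L = 8.086 × 10^-3 mol
n(C6H8O6) = 8.086 × 10^-3 mol (1:1 mole ratio)
[C6H8O6] = 8.086 × 10^-3 mol / 0.01964 L = 0.4117 mol/L

0.4117 mol/L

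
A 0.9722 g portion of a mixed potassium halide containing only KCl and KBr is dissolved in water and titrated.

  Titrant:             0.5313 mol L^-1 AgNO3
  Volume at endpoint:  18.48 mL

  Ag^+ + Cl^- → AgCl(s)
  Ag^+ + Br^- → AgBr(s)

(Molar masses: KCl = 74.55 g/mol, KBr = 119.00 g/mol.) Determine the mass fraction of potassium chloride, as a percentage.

33.85 %

n(AgNO3) = 0.01848 × 0.5313 = 9.818 × 10^-3 mol
Let x = n(KCl), y = n(KBr).
Titrant: 1x + 1y = 9.818 × 10^-3;  mass: 74.55x + 119.00y = 0.9722
Solving, x = 4.414 × 10^-3 mol, y = 5.405 × 10^-3 mol
mass of KCl = 4.414 × 10^-3 × 74.55 = 0.3290 g
% KCl = 0.3290 / 0.9722 × 100 = 33.85 %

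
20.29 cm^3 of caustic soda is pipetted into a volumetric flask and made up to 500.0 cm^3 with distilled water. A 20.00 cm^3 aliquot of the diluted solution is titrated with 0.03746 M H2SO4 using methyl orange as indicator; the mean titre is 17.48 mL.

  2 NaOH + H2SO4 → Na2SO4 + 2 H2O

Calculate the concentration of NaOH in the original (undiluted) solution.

1.614 M

n(H2SO4) = 0.01748 × 0.03746 = 6.548 × 10^-4 mol
From the 2:1 ratio, n(NaOH) in the aliquot = 2/1 × 6.548 × 10^-4 = 1.310 × 10^-3 mol
[NaOH]_dilute = 1.310 × 10^-3 / 0.02000 = 0.06548 mol/L
Dilution factor = 500.0 / 20.29 = 24.64
[NaOH]_stock = 0.06548 × 24.64 = 1.614 mol/L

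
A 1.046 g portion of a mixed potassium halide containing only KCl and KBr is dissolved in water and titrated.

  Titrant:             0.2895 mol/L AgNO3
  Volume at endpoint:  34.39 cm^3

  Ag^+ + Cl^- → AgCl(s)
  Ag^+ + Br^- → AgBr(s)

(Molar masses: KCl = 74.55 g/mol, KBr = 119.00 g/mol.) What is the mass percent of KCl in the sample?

n(AgNO3) = 0.03439 × 0.2895 = 9.956 × 10^-3 mol
Let x = n(KCl), y = n(KBr).
Titrant: 1x + 1y = 9.956 × 10^-3;  mass: 74.55x + 119.00y = 1.046
Solving, x = 3.122 × 10^-3 mol, y = 6.834 × 10^-3 mol
mass of KCl = 3.122 × 10^-3 × 74.55 = 0.2327 g
% KCl = 0.2327 / 1.046 × 100 = 22.25 %

22.25 %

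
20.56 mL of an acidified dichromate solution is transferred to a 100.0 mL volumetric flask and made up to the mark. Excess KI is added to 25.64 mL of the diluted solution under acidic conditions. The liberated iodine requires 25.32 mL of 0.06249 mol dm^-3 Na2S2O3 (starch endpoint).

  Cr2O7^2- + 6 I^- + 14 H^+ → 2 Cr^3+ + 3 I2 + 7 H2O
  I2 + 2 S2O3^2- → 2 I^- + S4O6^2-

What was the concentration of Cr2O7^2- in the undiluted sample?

0.05002 mol/L

n(S2O3^2-) = 0.02532 × 0.06249 = 1.582 × 10^-3 mol
n(I2) = n(S2O3^2-)/2 = 7.911 × 10^-4 mol
From the 1:3 ratio, n(Cr2O7^2-) in the aliquot = 1/3 × 7.911 × 10^-4 = 2.637 × 10^-4 mol
[Cr2O7^2-]_dilute = 2.637 × 10^-4 / 0.02564 = 0.01029 mol/L
[Cr2O7^2-]_original = 0.01029 × 100.0/20.56 = 0.05002 mol/L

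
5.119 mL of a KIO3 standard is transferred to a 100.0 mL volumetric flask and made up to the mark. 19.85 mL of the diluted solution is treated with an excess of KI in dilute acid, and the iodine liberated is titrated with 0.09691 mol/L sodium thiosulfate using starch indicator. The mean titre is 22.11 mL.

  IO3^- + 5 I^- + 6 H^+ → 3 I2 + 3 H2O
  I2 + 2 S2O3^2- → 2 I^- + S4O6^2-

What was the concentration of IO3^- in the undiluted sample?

0.3514 mol/L

n(S2O3^2-) = 0.02211 × 0.09691 = 2.143 × 10^-3 mol
n(I2) = n(S2O3^2-)/2 = 1.071 × 10^-3 mol
From the 1:3 ratio, n(IO3^-) in the aliquot = 1/3 × 1.071 × 10^-3 = 3.571 × 10^-4 mol
[IO3^-]_dilute = 3.571 × 10^-4 / 0.01985 = 0.01799 mol/L
[IO3^-]_original = 0.01799 × 100.0/5.119 = 0.3514 mol/L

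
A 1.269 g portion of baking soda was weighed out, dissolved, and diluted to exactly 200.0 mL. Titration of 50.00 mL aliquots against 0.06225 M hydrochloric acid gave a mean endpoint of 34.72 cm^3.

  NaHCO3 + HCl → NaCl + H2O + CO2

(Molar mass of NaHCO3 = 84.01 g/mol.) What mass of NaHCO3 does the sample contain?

0.7263 g

n(HCl) per titration = 0.03472 × 0.06225 = 2.161 × 10^-3 mol
n(NaHCO3) in each aliquot = 2.161 × 10^-3 mol (1:1 ratio)
n(NaHCO3) in the whole flask = 2.161 × 10^-3 × 200.0/50.00 = 8.645 × 10^-3 mol
mass of NaHCO3 = 8.645 × 10^-3 × 84.01 = 0.7263 g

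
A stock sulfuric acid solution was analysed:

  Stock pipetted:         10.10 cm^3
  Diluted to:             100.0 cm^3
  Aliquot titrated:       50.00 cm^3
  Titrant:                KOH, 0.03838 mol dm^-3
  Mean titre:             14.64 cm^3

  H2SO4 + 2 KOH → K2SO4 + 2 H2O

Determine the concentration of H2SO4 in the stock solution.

0.05563 mol/L

n(KOH) = 0.01464 × 0.03838 = 5.619 × 10^-4 mol
From the 1:2 ratio, n(H2SO4) in the aliquot = 1/2 × 5.619 × 10^-4 = 2.809 × 10^-4 mol
[H2SO4]_dilute = 2.809 × 10^-4 / 0.05000 = 0.005619 mol/L
Dilution factor = 100.0 / 10.10 = 9.901
[H2SO4]_stock = 0.005619 × 9.901 = 0.05563 mol/L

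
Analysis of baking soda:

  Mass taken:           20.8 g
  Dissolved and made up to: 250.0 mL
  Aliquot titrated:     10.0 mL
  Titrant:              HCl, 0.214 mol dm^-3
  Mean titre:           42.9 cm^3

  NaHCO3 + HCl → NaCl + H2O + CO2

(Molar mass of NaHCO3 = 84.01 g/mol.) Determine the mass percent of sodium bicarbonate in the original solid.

92.7 %

n(HCl) per titration = 0.0429 × 0.214 = 9.18 × 10^-3 mol
n(NaHCO3) in each aliquot = 9.18 × 10^-3 mol (1:1 ratio)
n(NaHCO3) in the whole flask = 9.18 × 10^-3 × 250.0/10.0 = 0.230 mol
mass of NaHCO3 = 0.230 × 84.01 = 19.3 g
% NaHCO3 = 19.3 / 20.8 × 100 = 92.7 %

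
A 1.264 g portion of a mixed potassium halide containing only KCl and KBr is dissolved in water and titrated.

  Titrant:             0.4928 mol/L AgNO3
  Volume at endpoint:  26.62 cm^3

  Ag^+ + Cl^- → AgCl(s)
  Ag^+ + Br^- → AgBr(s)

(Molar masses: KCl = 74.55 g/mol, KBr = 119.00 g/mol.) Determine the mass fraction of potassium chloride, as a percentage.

39.42 %

n(AgNO3) = 0.02662 × 0.4928 = 0.01312 mol
Let x = n(KCl), y = n(KBr).
Titrant: 1x + 1y = 0.01312;  mass: 74.55x + 119.00y = 1.264
Solving, x = 6.684 × 10^-3 mol, y = 6.435 × 10^-3 mol
mass of KCl = 6.684 × 10^-3 × 74.55 = 0.4983 g
% KCl = 0.4983 / 1.264 × 100 = 39.42 %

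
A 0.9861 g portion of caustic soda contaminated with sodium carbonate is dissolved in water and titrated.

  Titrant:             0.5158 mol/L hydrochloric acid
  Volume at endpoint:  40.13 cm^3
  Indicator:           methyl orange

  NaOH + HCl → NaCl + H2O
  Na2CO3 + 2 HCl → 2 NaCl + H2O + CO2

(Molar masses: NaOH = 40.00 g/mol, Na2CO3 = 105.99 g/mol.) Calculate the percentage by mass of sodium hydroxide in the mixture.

34.60 %

n(HCl) = 0.04013 × 0.5158 = 0.02070 mol
Let x = n(NaOH), y = n(Na2CO3).
Titrant: 1x + 2y = 0.02070;  mass: 40.00x + 105.99y = 0.9861
Solving, x = 8.530 × 10^-3 mol, y = 6.085 × 10^-3 mol
mass of NaOH = 8.530 × 10^-3 × 40.00 = 0.3412 g
% NaOH = 0.3412 / 0.9861 × 100 = 34.60 %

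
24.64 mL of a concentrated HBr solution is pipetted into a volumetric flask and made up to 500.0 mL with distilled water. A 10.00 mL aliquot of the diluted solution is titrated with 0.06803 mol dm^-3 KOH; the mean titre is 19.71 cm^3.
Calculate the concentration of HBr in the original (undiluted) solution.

HBr + KOH → KBr + H2O
n(KOH) = 0.01971 × 0.06803 = 1.341 × 10^-3 mol
n(HBr) in the aliquot = 1.341 × 10^-3 mol (1:1 ratio)
[HBr]_dilute = 1.341 × 10^-3 / 0.01000 = 0.1341 mol/L
Dilution factor = 500.0 / 24.64 = 20.29
[HBr]_stock = 0.1341 × 20.29 = 2.721 mol/L

2.721 mol/L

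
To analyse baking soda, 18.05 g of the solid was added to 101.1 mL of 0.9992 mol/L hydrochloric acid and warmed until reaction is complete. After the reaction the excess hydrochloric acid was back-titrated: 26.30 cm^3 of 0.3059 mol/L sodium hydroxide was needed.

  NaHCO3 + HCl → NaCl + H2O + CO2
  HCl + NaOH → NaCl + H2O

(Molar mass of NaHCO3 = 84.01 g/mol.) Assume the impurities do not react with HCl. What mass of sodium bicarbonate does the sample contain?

7.811 g

n(HCl) added = 0.1011 × 0.9992 = 0.1010 mol
n(NaOH) used in back-titration = 0.02630 × 0.3059 = 8.045 × 10^-3 mol
n(HCl) left over = 8.045 × 10^-3 mol (1:1 ratio)
n(HCl) consumed by analyte = 0.1010 − 8.045 × 10^-3 = 0.09297 mol
n(NaHCO3) = 0.09297 mol (1:1 ratio)
mass of NaHCO3 = 0.09297 × 84.01 = 7.811 g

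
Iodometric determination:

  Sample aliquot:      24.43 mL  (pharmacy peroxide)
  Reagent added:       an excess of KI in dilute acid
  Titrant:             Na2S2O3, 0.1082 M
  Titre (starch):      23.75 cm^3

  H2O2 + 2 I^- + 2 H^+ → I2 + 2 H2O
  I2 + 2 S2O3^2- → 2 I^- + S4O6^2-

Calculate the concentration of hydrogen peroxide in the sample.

0.05259 M

n(S2O3^2-) = 0.02375 × 0.1082 = 2.570 × 10^-3 mol
n(I2) = n(S2O3^2-)/2 = 1.285 × 10^-3 mol
n(H2O2) in the aliquot = 1.285 × 10^-3 mol (1:1 ratio)
[H2O2] = 1.285 × 10^-3 / 0.02443 = 0.05259 mol/L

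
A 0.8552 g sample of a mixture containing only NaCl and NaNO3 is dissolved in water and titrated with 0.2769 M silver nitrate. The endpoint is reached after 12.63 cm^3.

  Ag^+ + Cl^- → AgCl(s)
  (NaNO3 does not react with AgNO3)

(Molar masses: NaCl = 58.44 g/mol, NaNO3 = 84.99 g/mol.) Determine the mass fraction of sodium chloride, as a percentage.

23.90 %

n(AgNO3) = 0.01263 × 0.2769 = 3.497 × 10^-3 mol
Let x = n(NaCl), y = n(NaNO3).
Titrant: 1x = 3.497 × 10^-3;  mass: 58.44x + 84.99y = 0.8552
Solving, x = 3.497 × 10^-3 mol, y = 7.658 × 10^-3 mol
mass of NaCl = 3.497 × 10^-3 × 58.44 = 0.2044 g
% NaCl = 0.2044 / 0.8552 × 100 = 23.90 %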